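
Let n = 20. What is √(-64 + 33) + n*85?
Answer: 1700 + I*√31 ≈ 1700.0 + 5.5678*I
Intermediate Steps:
√(-64 + 33) + n*85 = √(-64 + 33) + 20*85 = √(-31) + 1700 = I*√31 + 1700 = 1700 + I*√31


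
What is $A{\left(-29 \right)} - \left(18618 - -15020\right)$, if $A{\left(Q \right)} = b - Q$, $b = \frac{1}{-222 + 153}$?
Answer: $- \frac{2319022}{69} \approx -33609.0$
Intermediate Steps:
$b = - \frac{1}{69}$ ($b = \frac{1}{-69} = - \frac{1}{69} \approx -0.014493$)
$A{\left(Q \right)} = - \frac{1}{69} - Q$
$A{\left(-29 \right)} - \left(18618 - -15020\right) = \left(- \frac{1}{69} - -29\right) - \left(18618 - -15020\right) = \left(- \frac{1}{69} + 29\right) - \left(18618 + 15020\right) = \frac{2000}{69} - 33638 = - \frac{2319022}{69}$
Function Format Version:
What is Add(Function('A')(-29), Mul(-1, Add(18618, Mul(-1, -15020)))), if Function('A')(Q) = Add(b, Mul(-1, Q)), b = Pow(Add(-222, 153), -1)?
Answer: Rational(-2319022, 69) ≈ -33609.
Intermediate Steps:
b = Rational(-1, 69) (b = Pow(-69, -1) = Rational(-1, 69) ≈ -0.014493)
Function('A')(Q) = Add(Rational(-1, 69), Mul(-1, Q))
Add(Function('A')(-29), Mul(-1, Add(18618, Mul(-1, -15020)))) = Add(Add(Rational(-1, 69), Mul(-1, -29)), Mul(-1, Add(18618, Mul(-1, -15020)))) = Add(Add(Rational(-1, 69), 29), Mul(-1, Add(18618, 15020))) = Add(Rational(2000, 69), Mul(-1, 33638)) = Add(Rational(2000, 69), -33638) = Rational(-2319022, 69)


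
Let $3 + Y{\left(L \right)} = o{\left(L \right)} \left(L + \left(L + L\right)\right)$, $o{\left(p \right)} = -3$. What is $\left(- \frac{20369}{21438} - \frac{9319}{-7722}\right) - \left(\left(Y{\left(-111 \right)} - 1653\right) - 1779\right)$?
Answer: $\frac{1244778550}{510939} \approx 2436.3$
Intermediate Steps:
$Y{\left(L \right)} = -3 - 9 L$ ($Y{\left(L \right)} = -3 - 3 \left(L + \left(L + L\right)\right) = -3 - 3 \left(L + 2 L\right) = -3 - 3 \cdot 3 L = -3 - 9 L$)
$\left(- \frac{20369}{21438} - \frac{9319}{-7722}\right) - \left(\left(Y{\left(-111 \right)} - 1653\right) - 1779\right) = \left(- \frac{20369}{21438} - \frac{9319}{-7722}\right) - \left(\left(\left(-3 - -999\right) - 1653\right) - 1779\right) = \left(\left(-20369\right) \frac{1}{21438} - - \frac{9319}{7722}\right) - \left(\left(\left(-3 + 999\right) - 1653\right) - 1779\right) = \left(- \frac{20369}{21438} + \frac{9319}{7722}\right) - \left(\left(996 - 1653\right) - 1779\right) = \frac{131146}{510939} - \left(-657 - 1779\right) = \frac{131146}{510939} - -2436 = \frac{131146}{510939} + 2436 = \frac{1244778550}{510939}$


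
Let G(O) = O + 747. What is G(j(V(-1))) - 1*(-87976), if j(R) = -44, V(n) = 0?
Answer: 88679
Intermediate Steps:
G(O) = 747 + O
G(j(V(-1))) - 1*(-87976) = (747 - 44) - 1*(-87976) = 703 + 87976 = 88679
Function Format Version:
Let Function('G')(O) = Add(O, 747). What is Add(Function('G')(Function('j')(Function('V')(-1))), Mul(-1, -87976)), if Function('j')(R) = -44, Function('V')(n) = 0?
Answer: 88679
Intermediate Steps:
Function('G')(O) = Add(747, O)
Add(Function('G')(Function('j')(Function('V')(-1))), Mul(-1, -87976)) = Add(Add(747, -44), Mul(-1, -87976)) = Add(703, 87976) = 88679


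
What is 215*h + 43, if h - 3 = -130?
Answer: -27262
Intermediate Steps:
h = -127 (h = 3 - 130 = -127)
215*h + 43 = 215*(-127) + 43 = -27305 + 43 = -27262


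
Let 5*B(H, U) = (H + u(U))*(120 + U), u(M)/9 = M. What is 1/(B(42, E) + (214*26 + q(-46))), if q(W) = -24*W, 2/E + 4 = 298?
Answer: 12005/92168707 ≈ 0.00013025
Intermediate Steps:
u(M) = 9*M
E = 1/147 (E = 2/(-4 + 298) = 2/294 = 2*(1/294) = 1/147 ≈ 0.0068027)
B(H, U) = (120 + U)*(H + 9*U)/5 (B(H, U) = ((H + 9*U)*(120 + U))/5 = ((120 + U)*(H + 9*U))/5 = (120 + U)*(H + 9*U)/5)
1/(B(42, E) + (214*26 + q(-46))) = 1/((24*42 + 216*(1/147) + 9*(1/147)**2/5 + (1/5)*42*(1/147)) + (214*26 - 24*(-46))) = 1/((1008 + 72/49 + (9/5)*(1/21609) + 2/35) + (5564 + 1104)) = 1/((1008 + 72/49 + 1/12005 + 2/35) + 6668) = 1/(12119367/12005 + 6668) = 1/(92168707/12005) = 12005/92168707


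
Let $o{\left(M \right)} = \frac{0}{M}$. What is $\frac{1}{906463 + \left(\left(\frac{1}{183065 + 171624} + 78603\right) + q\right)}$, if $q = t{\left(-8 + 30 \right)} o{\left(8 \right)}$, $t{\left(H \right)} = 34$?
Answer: $\frac{354689}{349392074475} \approx 1.0152 \cdot 10^{-6}$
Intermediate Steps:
$o{\left(M \right)} = 0$
$q = 0$ ($q = 34 \cdot 0 = 0$)
$\frac{1}{906463 + \left(\left(\frac{1}{183065 + 171624} + 78603\right) + q\right)} = \frac{1}{906463 + \left(\left(\frac{1}{183065 + 171624} + 78603\right) + 0\right)} = \frac{1}{906463 + \left(\left(\frac{1}{354689} + 78603\right) + 0\right)} = \frac{1}{906463 + \left(\frac{27879619468}{354689} + 0\right)} = \frac{1}{906463 + \frac{27879619468}{354689}} = \frac{1}{\frac{349392074475}{354689}} = \frac{354689}{349392074475}$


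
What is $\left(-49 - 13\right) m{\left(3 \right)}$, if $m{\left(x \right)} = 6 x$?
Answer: $-1116$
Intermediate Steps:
$\left(-49 - 13\right) m{\left(3 \right)} = \left(-49 - 13\right) 6 \cdot 3 = \left(-62\right) 18 = -1116$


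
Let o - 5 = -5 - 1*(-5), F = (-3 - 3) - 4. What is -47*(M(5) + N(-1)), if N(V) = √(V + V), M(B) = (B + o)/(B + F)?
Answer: 94 - 47*I*√2 ≈ 94.0 - 66.468*I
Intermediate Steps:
F = -10 (F = -6 - 4 = -10)
o = 5 (o = 5 + (-5 - 1*(-5)) = 5 + (-5 + 5) = 5 + 0 = 5)
M(B) = (5 + B)/(-10 + B) (M(B) = (B + 5)/(B - 10) = (5 + B)/(-10 + B))
N(V) = √2*√V (N(V) = √(2*V) = √2*√V)
-47*(M(5) + N(-1)) = -47*((5 + 5)/(-10 + 5) + √2*√(-1)) = -47*(10/(-5) + √2*I) = -47*(-⅕*10 + I*√2) = -47*(-2 + I*√2) = 94 - 47*I*√2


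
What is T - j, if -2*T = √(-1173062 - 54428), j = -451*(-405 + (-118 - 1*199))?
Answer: -325622 - I*√1227490/2 ≈ -3.2562e+5 - 553.96*I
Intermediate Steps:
j = 325622 (j = -451*(-405 + (-118 - 199)) = -451*(-405 - 317) = -451*(-722) = 325622)
T = -I*√1227490/2 (T = -√(-1173062 - 54428)/2 = -I*√1227490/2 ≈ -553.96*I)
T - j = -I*√1227490/2 - 1*325622 = -I*√1227490/2 - 325622 = -325622 - I*√1227490/2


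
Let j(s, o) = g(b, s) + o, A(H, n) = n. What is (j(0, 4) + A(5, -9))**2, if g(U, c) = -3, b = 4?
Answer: 64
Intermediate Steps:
j(s, o) = -3 + o
(j(0, 4) + A(5, -9))**2 = ((-3 + 4) - 9)**2 = (1 - 9)**2 = (-8)**2 = 64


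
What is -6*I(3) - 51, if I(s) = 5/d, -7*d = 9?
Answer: -83/3 ≈ -27.667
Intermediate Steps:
d = -9/7 (d = -⅐*9 = -9/7 ≈ -1.2857)
I(s) = -35/9 (I(s) = 5/(-9/7) = 5*(-7/9) = -35/9)
-6*I(3) - 51 = -6*(-35/9) - 51 = 70/3 - 51 = -83/3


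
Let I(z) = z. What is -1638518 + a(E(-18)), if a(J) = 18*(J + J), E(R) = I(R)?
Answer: -1639166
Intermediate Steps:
E(R) = R
a(J) = 36*J (a(J) = 18*(2*J) = 36*J)
-1638518 + a(E(-18)) = -1638518 + 36*(-18) = -1638518 - 648 = -1639166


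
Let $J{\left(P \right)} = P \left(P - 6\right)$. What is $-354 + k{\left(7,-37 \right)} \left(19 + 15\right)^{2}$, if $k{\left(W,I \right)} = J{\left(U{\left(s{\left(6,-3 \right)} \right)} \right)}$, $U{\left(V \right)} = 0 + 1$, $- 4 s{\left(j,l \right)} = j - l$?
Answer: $-6134$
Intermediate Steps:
$s{\left(j,l \right)} = - \frac{j}{4} + \frac{l}{4}$ ($s{\left(j,l \right)} = - \frac{j - l}{4} = - \frac{j}{4} + \frac{l}{4}$)
$U{\left(V \right)} = 1$
$J{\left(P \right)} = P \left(-6 + P\right)$
$k{\left(W,I \right)} = -5$ ($k{\left(W,I \right)} = 1 \left(-6 + 1\right) = 1 \left(-5\right) = -5$)
$-354 + k{\left(7,-37 \right)} \left(19 + 15\right)^{2} = -354 - 5 \left(19 + 15\right)^{2} = -354 - 5 \cdot 34^{2} = -354 - 5780 = -6134$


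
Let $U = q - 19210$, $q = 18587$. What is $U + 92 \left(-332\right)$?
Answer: $-31167$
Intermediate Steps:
$U = -623$ ($U = 18587 - 19210 = -623$)
$U + 92 \left(-332\right) = -623 + 92 \left(-332\right) = -623 - 30544 = -31167$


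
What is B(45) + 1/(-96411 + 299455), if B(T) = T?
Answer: 9136981/203044 ≈ 45.000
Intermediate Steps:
B(45) + 1/(-96411 + 299455) = 45 + 1/(-96411 + 299455) = 45 + 1/203044 = 9136981/203044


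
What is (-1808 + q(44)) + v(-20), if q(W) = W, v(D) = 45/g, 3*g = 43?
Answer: -75717/43 ≈ -1760.9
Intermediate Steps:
g = 43/3 (g = (1/3)*43 = 43/3 ≈ 14.333)
v(D) = 135/43 (v(D) = 45/(43/3) = 45*(3/43) = 135/43)
(-1808 + q(44)) + v(-20) = (-1808 + 44) + 135/43 = -1764 + 135/43 = -75717/43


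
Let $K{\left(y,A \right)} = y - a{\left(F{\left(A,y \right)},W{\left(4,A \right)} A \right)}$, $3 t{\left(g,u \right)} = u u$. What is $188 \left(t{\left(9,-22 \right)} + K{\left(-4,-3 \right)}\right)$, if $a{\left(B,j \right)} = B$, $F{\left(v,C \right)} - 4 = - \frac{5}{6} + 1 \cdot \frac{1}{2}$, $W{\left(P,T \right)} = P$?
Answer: $\frac{86668}{3} \approx 28889.0$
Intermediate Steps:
$F{\left(v,C \right)} = \frac{11}{3}$ ($F{\left(v,C \right)} = 4 + \left(- \frac{5}{6} + 1 \cdot \frac{1}{2}\right) = 4 + \left(\left(-5\right) \frac{1}{6} + 1 \cdot \frac{1}{2}\right) = 4 + \left(- \frac{5}{6} + \frac{1}{2}\right) = 4 - \frac{1}{3} = \frac{11}{3}$)
$t{\left(g,u \right)} = \frac{u^{2}}{3}$ ($t{\left(g,u \right)} = \frac{u u}{3} = \frac{u^{2}}{3}$)
$K{\left(y,A \right)} = - \frac{11}{3} + y$ ($K{\left(y,A \right)} = y - \frac{11}{3} = - \frac{11}{3} + y$)
$188 \left(t{\left(9,-22 \right)} + K{\left(-4,-3 \right)}\right) = 188 \left(\frac{\left(-22\right)^{2}}{3} - \frac{23}{3}\right) = 188 \left(\frac{1}{3} \cdot 484 - \frac{23}{3}\right) = 188 \left(\frac{484}{3} - \frac{23}{3}\right) = 188 \cdot \frac{461}{3} = \frac{86668}{3}$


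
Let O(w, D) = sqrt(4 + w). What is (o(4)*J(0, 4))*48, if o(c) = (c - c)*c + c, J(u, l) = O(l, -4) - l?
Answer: -768 + 384*sqrt(2) ≈ -224.94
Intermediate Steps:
J(u, l) = sqrt(4 + l) - l
o(c) = c (o(c) = 0*c + c = 0 + c = c)
(o(4)*J(0, 4))*48 = (4*(sqrt(4 + 4) - 1*4))*48 = (4*(sqrt(8) - 4))*48 = (4*(2*sqrt(2) - 4))*48 = (4*(-4 + 2*sqrt(2)))*48 = (-16 + 8*sqrt(2))*48 = -768 + 384*sqrt(2)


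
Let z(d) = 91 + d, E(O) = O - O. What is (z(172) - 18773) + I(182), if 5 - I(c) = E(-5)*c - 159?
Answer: -18346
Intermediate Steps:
E(O) = 0
I(c) = 164 (I(c) = 5 - (0*c - 159) = 5 - (0 - 159) = 5 - 1*(-159) = 5 + 159 = 164)
(z(172) - 18773) + I(182) = ((91 + 172) - 18773) + 164 = (263 - 18773) + 164 = -18510 + 164 = -18346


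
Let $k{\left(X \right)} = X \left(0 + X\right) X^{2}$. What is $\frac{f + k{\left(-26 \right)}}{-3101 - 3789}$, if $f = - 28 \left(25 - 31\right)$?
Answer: $- \frac{228572}{3445} \approx -66.349$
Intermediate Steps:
$k{\left(X \right)} = X^{4}$ ($k{\left(X \right)} = X X X^{2} = X^{2} X^{2} = X^{4}$)
$f = 168$ ($f = \left(-28\right) \left(-6\right) = 168$)
$\frac{f + k{\left(-26 \right)}}{-3101 - 3789} = \frac{168 + \left(-26\right)^{4}}{-3101 - 3789} = \frac{168 + 456976}{-6890} = 457144 \left(- \frac{1}{6890}\right) = - \frac{228572}{3445}$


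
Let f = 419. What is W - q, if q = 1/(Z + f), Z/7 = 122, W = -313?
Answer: -398450/1273 ≈ -313.00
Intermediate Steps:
Z = 854 (Z = 7*122 = 854)
q = 1/1273 (q = 1/(854 + 419) = 1/1273 ≈ 0.00078555)
W - q = -313 - 1*1/1273 = -313 - 1/1273 = -398450/1273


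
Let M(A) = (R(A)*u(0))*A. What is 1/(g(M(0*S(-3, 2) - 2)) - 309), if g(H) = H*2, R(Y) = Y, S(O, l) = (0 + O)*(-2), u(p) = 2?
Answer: -1/293 ≈ -0.0034130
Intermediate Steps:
S(O, l) = -2*O (S(O, l) = O*(-2) = -2*O)
M(A) = 2*A² (M(A) = (A*2)*A = (2*A)*A = 2*A²)
g(H) = 2*H
1/(g(M(0*S(-3, 2) - 2)) - 309) = 1/(2*(2*(0*(-2*(-3)) - 2)²) - 309) = 1/(2*(2*(0*6 - 2)²) - 309) = 1/(2*(2*(0 - 2)²) - 309) = 1/(2*(2*(-2)²) - 309) = 1/(2*(2*4) - 309) = 1/(2*8 - 309) = 1/(16 - 309) = 1/(-293) = -1/293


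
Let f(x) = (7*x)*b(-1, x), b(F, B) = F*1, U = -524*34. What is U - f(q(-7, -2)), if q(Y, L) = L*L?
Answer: -17788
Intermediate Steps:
q(Y, L) = L²
U = -17816
b(F, B) = F
f(x) = -7*x (f(x) = (7*x)*(-1) = -7*x)
U - f(q(-7, -2)) = -17816 - (-7)*(-2)² = -17816 - (-7)*4 = -17816 - 1*(-28) = -17816 + 28 = -17788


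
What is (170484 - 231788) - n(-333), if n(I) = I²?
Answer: -172193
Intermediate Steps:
(170484 - 231788) - n(-333) = (170484 - 231788) - 1*(-333)² = -61304 - 1*110889 = -61304 - 110889 = -172193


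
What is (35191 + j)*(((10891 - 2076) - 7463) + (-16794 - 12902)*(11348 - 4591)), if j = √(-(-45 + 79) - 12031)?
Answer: -7061233213320 - 200654520*I*√12065 ≈ -7.0612e+12 - 2.204e+10*I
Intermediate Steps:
j = I*√12065 (j = √(-1*34 - 12031) = √(-34 - 12031) = √(-12065) = I*√12065 ≈ 109.84*I)
(35191 + j)*(((10891 - 2076) - 7463) + (-16794 - 12902)*(11348 - 4591)) = (35191 + I*√12065)*(((10891 - 2076) - 7463) + (-16794 - 12902)*(11348 - 4591)) = (35191 + I*√12065)*((8815 - 7463) - 29696*6757) = (35191 + I*√12065)*(1352 - 200655872) = (35191 + I*√12065)*(-200654520) = -7061233213320 - 200654520*I*√12065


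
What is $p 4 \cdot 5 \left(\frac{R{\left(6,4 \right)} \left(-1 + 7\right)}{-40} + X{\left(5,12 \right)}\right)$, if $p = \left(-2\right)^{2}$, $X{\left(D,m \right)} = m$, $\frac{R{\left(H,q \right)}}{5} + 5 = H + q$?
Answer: $660$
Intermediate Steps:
$R{\left(H,q \right)} = -25 + 5 H + 5 q$ ($R{\left(H,q \right)} = -25 + 5 \left(H + q\right) = -25 + \left(5 H + 5 q\right) = -25 + 5 H + 5 q$)
$p = 4$
$p 4 \cdot 5 \left(\frac{R{\left(6,4 \right)} \left(-1 + 7\right)}{-40} + X{\left(5,12 \right)}\right) = 4 \cdot 4 \cdot 5 \left(\frac{\left(-25 + 5 \cdot 6 + 5 \cdot 4\right) \left(-1 + 7\right)}{-40} + 12\right) = 16 \cdot 5 \left(\left(-25 + 30 + 20\right) 6 \left(- \frac{1}{40}\right) + 12\right) = 80 \left(25 \cdot 6 \left(- \frac{1}{40}\right) + 12\right) = 80 \left(150 \left(- \frac{1}{40}\right) + 12\right) = 80 \left(- \frac{15}{4} + 12\right) = 80 \cdot \frac{33}{4} = 660$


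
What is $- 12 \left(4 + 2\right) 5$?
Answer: $-360$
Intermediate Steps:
$- 12 \left(4 + 2\right) 5 = \left(-12\right) 6 \cdot 5 = \left(-72\right) 5 = -360$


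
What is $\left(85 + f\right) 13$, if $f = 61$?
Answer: $1898$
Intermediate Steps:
$\left(85 + f\right) 13 = \left(85 + 61\right) 13 = 146 \cdot 13 = 1898$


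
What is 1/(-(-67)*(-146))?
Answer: -1/9782 ≈ -0.00010223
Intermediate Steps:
1/(-(-67)*(-146)) = 1/(-1*9782) = 1/(-9782) = -1/9782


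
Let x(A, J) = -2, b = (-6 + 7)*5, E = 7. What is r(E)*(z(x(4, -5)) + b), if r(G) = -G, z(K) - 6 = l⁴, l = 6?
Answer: -9149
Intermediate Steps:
b = 5 (b = 1*5 = 5)
z(K) = 1302 (z(K) = 6 + 6⁴ = 6 + 1296 = 1302)
r(E)*(z(x(4, -5)) + b) = (-1*7)*(1302 + 5) = -7*1307 = -9149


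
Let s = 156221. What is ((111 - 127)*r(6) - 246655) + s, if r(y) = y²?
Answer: -91010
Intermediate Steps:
((111 - 127)*r(6) - 246655) + s = ((111 - 127)*6² - 246655) + 156221 = (-16*36 - 246655) + 156221 = (-576 - 246655) + 156221 = -247231 + 156221 = -91010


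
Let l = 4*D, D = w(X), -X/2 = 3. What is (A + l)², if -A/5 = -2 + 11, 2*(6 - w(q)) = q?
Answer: 81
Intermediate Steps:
X = -6 (X = -2*3 = -6)
w(q) = 6 - q/2
D = 9 (D = 6 - ½*(-6) = 6 + 3 = 9)
l = 36 (l = 4*9 = 36)
A = -45 (A = -5*(-2 + 11) = -5*9 = -45)
(A + l)² = (-45 + 36)² = (-9)² = 81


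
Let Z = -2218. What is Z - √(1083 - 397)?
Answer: -2218 - 7*√14 ≈ -2244.2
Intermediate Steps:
Z - √(1083 - 397) = -2218 - √(1083 - 397) = -2218 - √686 = -2218 - 7*√14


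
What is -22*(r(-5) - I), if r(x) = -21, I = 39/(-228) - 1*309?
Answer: -240911/38 ≈ -6339.8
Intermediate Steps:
I = -23497/76 (I = 39*(-1/228) - 309 = -13/76 - 309 = -23497/76 ≈ -309.17)
-22*(r(-5) - I) = -22*(-21 - 1*(-23497/76)) = -22*(-21 + 23497/76) = -22*21901/76 = -240911/38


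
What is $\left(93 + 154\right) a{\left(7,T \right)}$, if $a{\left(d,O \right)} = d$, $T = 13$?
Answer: $1729$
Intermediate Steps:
$\left(93 + 154\right) a{\left(7,T \right)} = \left(93 + 154\right) 7 = 247 \cdot 7 = 1729$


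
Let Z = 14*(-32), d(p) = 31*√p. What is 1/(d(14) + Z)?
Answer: -32/13375 - 31*√14/187250 ≈ -0.0030120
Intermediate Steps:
Z = -448
1/(d(14) + Z) = 1/(31*√14 - 448) = 1/(-448 + 31*√14)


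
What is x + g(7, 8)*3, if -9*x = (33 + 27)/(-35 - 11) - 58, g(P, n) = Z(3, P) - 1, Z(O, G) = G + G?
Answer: 9437/207 ≈ 45.589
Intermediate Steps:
Z(O, G) = 2*G
g(P, n) = -1 + 2*P (g(P, n) = 2*P - 1 = -1 + 2*P)
x = 1364/207 (x = -((33 + 27)/(-35 - 11) - 58)/9 = -(60/(-46) - 58)/9 = -(60*(-1/46) - 58)/9 = -(-30/23 - 58)/9 = -1/9*(-1364/23) = 1364/207 ≈ 6.5894)
x + g(7, 8)*3 = 1364/207 + (-1 + 2*7)*3 = 1364/207 + (-1 + 14)*3 = 1364/207 + 13*3 = 1364/207 + 39 = 9437/207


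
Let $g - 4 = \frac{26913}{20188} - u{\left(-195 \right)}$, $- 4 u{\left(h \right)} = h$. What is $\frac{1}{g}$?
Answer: $- \frac{5047}{219125} \approx -0.023033$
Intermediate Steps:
$u{\left(h \right)} = - \frac{h}{4}$
$g = - \frac{219125}{5047}$ ($g = 4 + \left(\frac{26913}{20188} - \left(- \frac{1}{4}\right) \left(-195\right)\right) = 4 + \left(26913 \cdot \frac{1}{20188} - \frac{195}{4}\right) = 4 + \left(\frac{26913}{20188} - \frac{195}{4}\right) = 4 - \frac{239313}{5047} = - \frac{219125}{5047} \approx -43.417$)
$\frac{1}{g} = \frac{1}{- \frac{219125}{5047}} = - \frac{5047}{219125}$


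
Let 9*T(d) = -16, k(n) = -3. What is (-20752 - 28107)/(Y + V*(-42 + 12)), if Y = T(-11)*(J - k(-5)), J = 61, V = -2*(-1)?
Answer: 439731/1564 ≈ 281.16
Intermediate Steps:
V = 2
T(d) = -16/9 (T(d) = (⅑)*(-16) = -16/9)
Y = -1024/9 (Y = -16*(61 - 1*(-3))/9 = -16*(61 + 3)/9 = -16/9*64 = -1024/9 ≈ -113.78)
(-20752 - 28107)/(Y + V*(-42 + 12)) = (-20752 - 28107)/(-1024/9 + 2*(-42 + 12)) = -48859/(-1024/9 + 2*(-30)) = -48859/(-1024/9 - 60) = -48859/(-1564/9) = -48859*(-9/1564) = 439731/1564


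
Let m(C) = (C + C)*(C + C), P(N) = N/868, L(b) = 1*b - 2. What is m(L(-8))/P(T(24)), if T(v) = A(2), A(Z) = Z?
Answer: 173600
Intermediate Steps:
L(b) = -2 + b (L(b) = b - 2 = -2 + b)
T(v) = 2
P(N) = N/868 (P(N) = N*(1/868) = N/868)
m(C) = 4*C**2 (m(C) = (2*C)*(2*C) = 4*C**2)
m(L(-8))/P(T(24)) = (4*(-2 - 8)**2)/(((1/868)*2)) = (4*(-10)**2)/(1/434) = (4*100)*434 = 400*434 = 173600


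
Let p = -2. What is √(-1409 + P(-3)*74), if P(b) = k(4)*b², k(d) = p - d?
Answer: I*√5405 ≈ 73.519*I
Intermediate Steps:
k(d) = -2 - d
P(b) = -6*b² (P(b) = (-2 - 1*4)*b² = (-2 - 4)*b² = -6*b²)
√(-1409 + P(-3)*74) = √(-1409 - 6*(-3)²*74) = √(-1409 - 6*9*74) = √(-1409 - 54*74) = √(-1409 - 3996) = √(-5405) = I*√5405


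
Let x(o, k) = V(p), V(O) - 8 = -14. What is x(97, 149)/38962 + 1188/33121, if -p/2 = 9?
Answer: 2094915/58657291 ≈ 0.035715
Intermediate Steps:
p = -18 (p = -2*9 = -18)
V(O) = -6 (V(O) = 8 - 14 = -6)
x(o, k) = -6
x(97, 149)/38962 + 1188/33121 = -6/38962 + 1188/33121 = -6*1/38962 + 1188*(1/33121) = -3/19481 + 108/3011 = 2094915/58657291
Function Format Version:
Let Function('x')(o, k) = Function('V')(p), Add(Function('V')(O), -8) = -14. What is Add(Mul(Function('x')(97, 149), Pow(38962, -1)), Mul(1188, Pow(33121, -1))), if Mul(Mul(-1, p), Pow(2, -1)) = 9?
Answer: Rational(2094915, 58657291) ≈ 0.035715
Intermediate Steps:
p = -18 (p = Mul(-2, 9) = -18)
Function('V')(O) = -6 (Function('V')(O) = Add(8, -14) = -6)
Function('x')(o, k) = -6
Add(Mul(Function('x')(97, 149), Pow(38962, -1)), Mul(1188, Pow(33121, -1))) = Add(Mul(-6, Pow(38962, -1)), Mul(1188, Pow(33121, -1))) = Add(Mul(-6, Rational(1, 38962)), Mul(1188, Rational(1, 33121))) = Add(Rational(-3, 19481), Rational(108, 3011)) = Rational(2094915, 58657291)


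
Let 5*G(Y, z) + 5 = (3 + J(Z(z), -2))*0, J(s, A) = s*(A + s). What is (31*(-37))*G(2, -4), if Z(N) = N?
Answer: 1147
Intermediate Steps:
G(Y, z) = -1 (G(Y, z) = -1 + ((3 + z*(-2 + z))*0)/5 = -1 + (⅕)*0 = -1 + 0 = -1)
(31*(-37))*G(2, -4) = (31*(-37))*(-1) = -1147*(-1) = 1147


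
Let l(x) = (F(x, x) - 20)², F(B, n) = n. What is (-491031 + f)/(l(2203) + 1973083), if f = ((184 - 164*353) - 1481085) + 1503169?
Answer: -526655/6738572 ≈ -0.078155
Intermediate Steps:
f = -35624 (f = ((184 - 57892) - 1481085) + 1503169 = (-57708 - 1481085) + 1503169 = -1538793 + 1503169 = -35624)
l(x) = (-20 + x)² (l(x) = (x - 20)² = (-20 + x)²)
(-491031 + f)/(l(2203) + 1973083) = (-491031 - 35624)/((-20 + 2203)² + 1973083) = -526655/(2183² + 1973083) = -526655/(4765489 + 1973083) = -526655/6738572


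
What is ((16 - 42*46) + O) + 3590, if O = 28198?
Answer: 29872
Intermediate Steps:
((16 - 42*46) + O) + 3590 = ((16 - 42*46) + 28198) + 3590 = ((16 - 1932) + 28198) + 3590 = (-1916 + 28198) + 3590 = 26282 + 3590 = 29872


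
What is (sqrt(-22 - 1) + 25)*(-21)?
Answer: -525 - 21*I*sqrt(23) ≈ -525.0 - 100.71*I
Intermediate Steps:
(sqrt(-22 - 1) + 25)*(-21) = (sqrt(-23) + 25)*(-21) = (I*sqrt(23) + 25)*(-21) = (25 + I*sqrt(23))*(-21) = -525 - 21*I*sqrt(23)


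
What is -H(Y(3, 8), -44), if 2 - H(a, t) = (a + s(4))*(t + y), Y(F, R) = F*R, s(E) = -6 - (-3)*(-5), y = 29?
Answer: -47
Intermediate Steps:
s(E) = -21 (s(E) = -6 - 1*15 = -6 - 15 = -21)
H(a, t) = 2 - (-21 + a)*(29 + t) (H(a, t) = 2 - (a - 21)*(t + 29) = 2 - (-21 + a)*(29 + t))
-H(Y(3, 8), -44) = -(611 - 87*8 + 21*(-44) - 1*3*8*(-44)) = -(611 - 29*24 - 924 - 1*24*(-44)) = -(611 - 696 - 924 + 1056) = -1*47 = -47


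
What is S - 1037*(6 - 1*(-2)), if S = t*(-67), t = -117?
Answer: -457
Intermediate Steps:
S = 7839 (S = -117*(-67) = 7839)
S - 1037*(6 - 1*(-2)) = 7839 - 1037*(6 - 1*(-2)) = 7839 - 1037*(6 + 2) = 7839 - 1037*8 = 7839 - 1*8296 = 7839 - 8296 = -457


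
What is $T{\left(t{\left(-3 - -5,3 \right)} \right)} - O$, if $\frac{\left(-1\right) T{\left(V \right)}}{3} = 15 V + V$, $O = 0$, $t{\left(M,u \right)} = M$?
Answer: $-96$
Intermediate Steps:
$T{\left(V \right)} = - 48 V$ ($T{\left(V \right)} = - 3 \left(15 V + V\right) = - 3 \cdot 16 V = - 48 V$)
$T{\left(t{\left(-3 - -5,3 \right)} \right)} - O = - 48 \left(-3 - -5\right) - 0 = - 48 \left(-3 + 5\right) + 0 = \left(-48\right) 2 + 0 = -96 + 0 = -96$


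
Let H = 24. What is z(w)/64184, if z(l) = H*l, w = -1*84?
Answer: -252/8023 ≈ -0.031410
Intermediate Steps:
w = -84
z(l) = 24*l
z(w)/64184 = (24*(-84))/64184 = -2016*1/64184 = -252/8023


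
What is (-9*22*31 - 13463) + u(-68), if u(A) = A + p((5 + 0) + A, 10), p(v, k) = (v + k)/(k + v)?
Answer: -19668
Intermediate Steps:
p(v, k) = 1 (p(v, k) = (k + v)/(k + v) = 1)
u(A) = 1 + A (u(A) = A + 1 = 1 + A)
(-9*22*31 - 13463) + u(-68) = (-9*22*31 - 13463) + (1 - 68) = (-198*31 - 13463) - 67 = (-6138 - 13463) - 67 = -19601 - 67 = -19668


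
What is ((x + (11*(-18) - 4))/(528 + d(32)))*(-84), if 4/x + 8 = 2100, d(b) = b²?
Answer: 2218545/202924 ≈ 10.933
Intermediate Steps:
x = 1/523 (x = 4/(-8 + 2100) = 4/2092 = 4*(1/2092) = 1/523 ≈ 0.0019120)
((x + (11*(-18) - 4))/(528 + d(32)))*(-84) = ((1/523 + (11*(-18) - 4))/(528 + 32²))*(-84) = ((1/523 + (-198 - 4))/(528 + 1024))*(-84) = ((1/523 - 202)/1552)*(-84) = -105645/523*1/1552*(-84) = -105645/811696*(-84) = 2218545/202924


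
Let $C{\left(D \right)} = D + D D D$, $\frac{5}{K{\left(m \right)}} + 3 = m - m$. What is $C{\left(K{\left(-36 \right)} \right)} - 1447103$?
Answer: $- \frac{39071951}{27} \approx -1.4471 \cdot 10^{6}$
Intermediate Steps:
$K{\left(m \right)} = - \frac{5}{3}$ ($K{\left(m \right)} = \frac{5}{-3 + \left(m - m\right)} = \frac{5}{-3 + 0} = \frac{5}{-3} = 5 \left(- \frac{1}{3}\right) = - \frac{5}{3}$)
$C{\left(D \right)} = D + D^{3}$ ($C{\left(D \right)} = D + D^{2} D = D + D^{3}$)
$C{\left(K{\left(-36 \right)} \right)} - 1447103 = \left(- \frac{5}{3} + \left(- \frac{5}{3}\right)^{3}\right) - 1447103 = \left(- \frac{5}{3} - \frac{125}{27}\right) - 1447103 = - \frac{170}{27} - 1447103 = - \frac{39071951}{27}$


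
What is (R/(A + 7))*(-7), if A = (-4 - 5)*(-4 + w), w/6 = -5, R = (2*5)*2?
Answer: -140/313 ≈ -0.44728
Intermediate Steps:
R = 20 (R = 10*2 = 20)
w = -30 (w = 6*(-5) = -30)
A = 306 (A = (-4 - 5)*(-4 - 30) = -9*(-34) = 306)
(R/(A + 7))*(-7) = (20/(306 + 7))*(-7) = (20/313)*(-7) = -140/313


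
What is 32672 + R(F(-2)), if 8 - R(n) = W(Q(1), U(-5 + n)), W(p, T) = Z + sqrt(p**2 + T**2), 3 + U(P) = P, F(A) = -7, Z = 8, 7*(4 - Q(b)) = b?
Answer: 32672 - 3*sqrt(1306)/7 ≈ 32657.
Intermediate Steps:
Q(b) = 4 - b/7
U(P) = -3 + P
W(p, T) = 8 + sqrt(T**2 + p**2) (W(p, T) = 8 + sqrt(p**2 + T**2) = 8 + sqrt(T**2 + p**2))
R(n) = -sqrt(729/49 + (-8 + n)**2) (R(n) = 8 - (8 + sqrt((-3 + (-5 + n))**2 + (4 - 1/7*1)**2)) = 8 - (8 + sqrt((-8 + n)**2 + (4 - 1/7)**2)) = 8 - (8 + sqrt((-8 + n)**2 + (27/7)**2)) = 8 - (8 + sqrt((-8 + n)**2 + 729/49)) = 8 - (8 + sqrt(729/49 + (-8 + n)**2)) = 8 + (-8 - sqrt(729/49 + (-8 + n)**2)) = -sqrt(729/49 + (-8 + n)**2))
32672 + R(F(-2)) = 32672 - sqrt(729 + 49*(-8 - 7)**2)/7 = 32672 - sqrt(729 + 49*(-15)**2)/7 = 32672 - sqrt(729 + 49*225)/7 = 32672 - sqrt(729 + 11025)/7 = 32672 - 3*sqrt(1306)/7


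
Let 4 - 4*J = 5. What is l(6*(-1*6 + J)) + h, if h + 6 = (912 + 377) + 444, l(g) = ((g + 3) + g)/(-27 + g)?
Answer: 74309/43 ≈ 1728.1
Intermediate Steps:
J = -1/4 (J = 1 - 1/4*5 = 1 - 5/4 = -1/4 ≈ -0.25000)
l(g) = (3 + 2*g)/(-27 + g) (l(g) = ((3 + g) + g)/(-27 + g) = (3 + 2*g)/(-27 + g))
h = 1727 (h = -6 + ((912 + 377) + 444) = -6 + (1289 + 444) = -6 + 1733 = 1727)
l(6*(-1*6 + J)) + h = (3 + 2*(6*(-1*6 - 1/4)))/(-27 + 6*(-1*6 - 1/4)) + 1727 = (3 + 2*(6*(-6 - 1/4)))/(-27 + 6*(-6 - 1/4)) + 1727 = (3 + 2*(6*(-25/4)))/(-27 + 6*(-25/4)) + 1727 = (3 + 2*(-75/2))/(-27 - 75/2) + 1727 = (3 - 75)/(-129/2) + 1727 = -2/129*(-72) + 1727 = 48/43 + 1727 = 74309/43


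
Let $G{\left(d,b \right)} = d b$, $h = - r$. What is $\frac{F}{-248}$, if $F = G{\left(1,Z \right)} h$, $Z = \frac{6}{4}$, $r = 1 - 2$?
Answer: $- \frac{3}{496} \approx -0.0060484$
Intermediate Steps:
$r = -1$
$h = 1$ ($h = \left(-1\right) \left(-1\right) = 1$)
$Z = \frac{3}{2}$ ($Z = 6 \cdot \frac{1}{4} = \frac{3}{2} \approx 1.5$)
$G{\left(d,b \right)} = b d$
$F = \frac{3}{2}$ ($F = \frac{3}{2} \cdot 1 \cdot 1 = \frac{3}{2} \cdot 1 = \frac{3}{2} \approx 1.5$)
$\frac{F}{-248} = \frac{1}{-248} \cdot \frac{3}{2} = \left(- \frac{1}{248}\right) \frac{3}{2} = - \frac{3}{496}$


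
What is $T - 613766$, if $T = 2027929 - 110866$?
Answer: $1303297$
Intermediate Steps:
$T = 1917063$
$T - 613766 = 1917063 - 613766 = 1303297$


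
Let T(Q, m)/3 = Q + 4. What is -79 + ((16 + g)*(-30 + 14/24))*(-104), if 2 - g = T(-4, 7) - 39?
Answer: 174303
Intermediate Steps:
T(Q, m) = 12 + 3*Q (T(Q, m) = 3*(Q + 4) = 3*(4 + Q) = 12 + 3*Q)
g = 41 (g = 2 - ((12 + 3*(-4)) - 39) = 2 - ((12 - 12) - 39) = 2 - (0 - 39) = 2 - 1*(-39) = 2 + 39 = 41)
-79 + ((16 + g)*(-30 + 14/24))*(-104) = -79 + ((16 + 41)*(-30 + 14/24))*(-104) = -79 + (57*(-30 + 14*(1/24)))*(-104) = -79 + (57*(-30 + 7/12))*(-104) = -79 + (57*(-353/12))*(-104) = -79 - 6707/4*(-104) = -79 + 174382 = 174303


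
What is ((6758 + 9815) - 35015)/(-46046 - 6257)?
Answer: 18442/52303 ≈ 0.35260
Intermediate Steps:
((6758 + 9815) - 35015)/(-46046 - 6257) = (16573 - 35015)/(-52303) = -18442*(-1/52303) = 18442/52303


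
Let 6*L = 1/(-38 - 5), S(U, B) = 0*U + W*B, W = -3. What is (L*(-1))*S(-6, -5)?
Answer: 5/86 ≈ 0.058140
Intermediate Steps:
S(U, B) = -3*B (S(U, B) = 0*U - 3*B = 0 - 3*B = -3*B)
L = -1/258 (L = 1/(6*(-38 - 5)) = (⅙)/(-43) = (⅙)*(-1/43) = -1/258 ≈ -0.0038760)
(L*(-1))*S(-6, -5) = (-1/258*(-1))*(-3*(-5)) = (1/258)*15 = 5/86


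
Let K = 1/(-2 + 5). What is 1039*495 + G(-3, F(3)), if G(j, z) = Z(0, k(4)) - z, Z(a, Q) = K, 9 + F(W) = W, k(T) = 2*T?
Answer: 1542934/3 ≈ 5.1431e+5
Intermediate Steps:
F(W) = -9 + W
K = ⅓ (K = 1/3 = ⅓ ≈ 0.33333)
Z(a, Q) = ⅓
G(j, z) = ⅓ - z
1039*495 + G(-3, F(3)) = 1039*495 + (⅓ - (-9 + 3)) = 514305 + (⅓ - 1*(-6)) = 514305 + (⅓ + 6) = 514305 + 19/3 = 1542934/3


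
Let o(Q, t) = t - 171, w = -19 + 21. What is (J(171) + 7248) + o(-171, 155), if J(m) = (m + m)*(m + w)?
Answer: 66398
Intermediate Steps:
w = 2
o(Q, t) = -171 + t
J(m) = 2*m*(2 + m) (J(m) = (m + m)*(m + 2) = (2*m)*(2 + m) = 2*m*(2 + m))
(J(171) + 7248) + o(-171, 155) = (2*171*(2 + 171) + 7248) + (-171 + 155) = (2*171*173 + 7248) - 16 = (59166 + 7248) - 16 = 66414 - 16 = 66398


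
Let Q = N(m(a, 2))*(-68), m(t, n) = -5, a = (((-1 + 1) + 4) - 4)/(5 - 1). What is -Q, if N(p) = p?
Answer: -340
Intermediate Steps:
a = 0 (a = ((0 + 4) - 4)/4 = (4 - 4)*(¼) = 0*(¼) = 0)
Q = 340 (Q = -5*(-68) = 340)
-Q = -1*340 = -340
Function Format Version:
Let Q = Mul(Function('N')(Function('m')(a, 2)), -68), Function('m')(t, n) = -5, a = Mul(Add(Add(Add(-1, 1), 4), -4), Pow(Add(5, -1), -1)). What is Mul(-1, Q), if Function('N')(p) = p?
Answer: -340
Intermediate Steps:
a = 0 (a = Mul(Add(Add(0, 4), -4), Pow(4, -1)) = Mul(Add(4, -4), Rational(1, 4)) = Mul(0, Rational(1, 4)) = 0)
Q = 340 (Q = Mul(-5, -68) = 340)
Mul(-1, Q) = Mul(-1, 340) = -340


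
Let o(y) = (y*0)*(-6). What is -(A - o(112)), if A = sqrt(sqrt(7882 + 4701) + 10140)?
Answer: -sqrt(10140 + sqrt(12583)) ≈ -101.25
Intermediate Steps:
A = sqrt(10140 + sqrt(12583)) (A = sqrt(sqrt(12583) + 10140) = sqrt(10140 + sqrt(12583)) ≈ 101.25)
o(y) = 0 (o(y) = 0*(-6) = 0)
-(A - o(112)) = -(sqrt(10140 + sqrt(12583)) - 1*0) = -(sqrt(10140 + sqrt(12583)) + 0) = -sqrt(10140 + sqrt(12583))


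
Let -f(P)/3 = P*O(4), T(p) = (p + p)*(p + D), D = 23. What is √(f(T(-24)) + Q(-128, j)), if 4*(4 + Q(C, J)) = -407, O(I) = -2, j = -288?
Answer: 27/2 ≈ 13.500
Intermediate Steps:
Q(C, J) = -423/4 (Q(C, J) = -4 + (¼)*(-407) = -4 - 407/4 = -423/4)
T(p) = 2*p*(23 + p) (T(p) = (p + p)*(p + 23) = (2*p)*(23 + p) = 2*p*(23 + p))
f(P) = 6*P (f(P) = -3*P*(-2) = -(-6)*P = 6*P)
√(f(T(-24)) + Q(-128, j)) = √(6*(2*(-24)*(23 - 24)) - 423/4) = √(6*(2*(-24)*(-1)) - 423/4) = √(6*48 - 423/4) = √(288 - 423/4) = √(729/4) = 27/2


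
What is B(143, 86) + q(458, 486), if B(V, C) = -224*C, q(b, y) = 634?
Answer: -18630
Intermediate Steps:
B(143, 86) + q(458, 486) = -224*86 + 634 = -19264 + 634 = -18630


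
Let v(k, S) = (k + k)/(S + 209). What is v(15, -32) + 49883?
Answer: 2943107/59 ≈ 49883.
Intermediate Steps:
v(k, S) = 2*k/(209 + S) (v(k, S) = (2*k)/(209 + S) = 2*k/(209 + S))
v(15, -32) + 49883 = 2*15/(209 - 32) + 49883 = 2*15/177 + 49883 = 2*15*(1/177) + 49883 = 10/59 + 49883 = 2943107/59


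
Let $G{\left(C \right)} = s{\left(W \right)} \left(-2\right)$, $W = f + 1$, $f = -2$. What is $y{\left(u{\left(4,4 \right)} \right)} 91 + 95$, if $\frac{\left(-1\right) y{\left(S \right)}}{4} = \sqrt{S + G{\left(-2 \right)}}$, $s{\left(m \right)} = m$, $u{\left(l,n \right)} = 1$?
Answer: $95 - 364 \sqrt{3} \approx -535.47$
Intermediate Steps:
$W = -1$ ($W = -2 + 1 = -1$)
$G{\left(C \right)} = 2$ ($G{\left(C \right)} = \left(-1\right) \left(-2\right) = 2$)
$y{\left(S \right)} = - 4 \sqrt{2 + S}$ ($y{\left(S \right)} = - 4 \sqrt{S + 2} = - 4 \sqrt{2 + S}$)
$y{\left(u{\left(4,4 \right)} \right)} 91 + 95 = - 4 \sqrt{2 + 1} \cdot 91 + 95 = - 4 \sqrt{3} \cdot 91 + 95 = - 364 \sqrt{3} + 95 = 95 - 364 \sqrt{3}$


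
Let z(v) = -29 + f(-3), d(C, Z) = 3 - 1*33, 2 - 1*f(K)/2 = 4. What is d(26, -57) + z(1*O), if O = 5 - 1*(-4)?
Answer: -63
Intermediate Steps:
f(K) = -4 (f(K) = 4 - 2*4 = 4 - 8 = -4)
O = 9 (O = 5 + 4 = 9)
d(C, Z) = -30 (d(C, Z) = 3 - 33 = -30)
z(v) = -33 (z(v) = -29 - 4 = -33)
d(26, -57) + z(1*O) = -30 - 33 = -63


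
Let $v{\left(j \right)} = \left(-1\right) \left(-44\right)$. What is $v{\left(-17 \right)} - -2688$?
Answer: $2732$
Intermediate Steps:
$v{\left(j \right)} = 44$
$v{\left(-17 \right)} - -2688 = 44 - -2688 = 44 + 2688 = 2732$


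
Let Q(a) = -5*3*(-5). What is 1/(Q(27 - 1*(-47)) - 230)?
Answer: -1/155 ≈ -0.0064516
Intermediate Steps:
Q(a) = 75 (Q(a) = -15*(-5) = 75)
1/(Q(27 - 1*(-47)) - 230) = 1/(75 - 230) = 1/(-155) = -1/155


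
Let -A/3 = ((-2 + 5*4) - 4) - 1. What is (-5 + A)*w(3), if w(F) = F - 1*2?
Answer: -44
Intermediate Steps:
w(F) = -2 + F (w(F) = F - 2 = -2 + F)
A = -39 (A = -3*(((-2 + 5*4) - 4) - 1) = -3*(((-2 + 20) - 4) - 1) = -3*((18 - 4) - 1) = -3*(14 - 1) = -3*13 = -39)
(-5 + A)*w(3) = (-5 - 39)*(-2 + 3) = -44*1 = -44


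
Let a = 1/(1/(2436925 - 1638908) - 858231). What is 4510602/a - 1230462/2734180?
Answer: -4223261325296840438111607/1090961060530 ≈ -3.8711e+12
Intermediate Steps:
a = -798017/684882927926 (a = 1/(1/798017 - 858231) = 1/(-684882927926/798017) = -798017/684882927926 ≈ -1.1652e-6)
4510602/a - 1230462/2734180 = 4510602/(-798017/684882927926) - 1230462/2734180 = 4510602*(-684882927926/798017) - 1230462*1/2734180 = -3089234304468871452/798017 - 615231/1367090 = -4223261325296840438111607/1090961060530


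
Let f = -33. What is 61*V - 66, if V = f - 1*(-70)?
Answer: 2191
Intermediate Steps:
V = 37 (V = -33 - 1*(-70) = -33 + 70 = 37)
61*V - 66 = 61*37 - 66 = 2257 - 66 = 2191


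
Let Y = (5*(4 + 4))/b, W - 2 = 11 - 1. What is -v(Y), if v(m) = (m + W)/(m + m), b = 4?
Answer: -11/10 ≈ -1.1000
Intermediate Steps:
W = 12 (W = 2 + (11 - 1) = 2 + 10 = 12)
Y = 10 (Y = (5*(4 + 4))/4 = (5*8)*(1/4) = 40*(1/4) = 10)
v(m) = (12 + m)/(2*m) (v(m) = (m + 12)/(m + m) = (12 + m)/((2*m)) = (12 + m)*(1/(2*m)) = (12 + m)/(2*m))
-v(Y) = -(12 + 10)/(2*10) = -22/(2*10) = -1*11/10 = -11/10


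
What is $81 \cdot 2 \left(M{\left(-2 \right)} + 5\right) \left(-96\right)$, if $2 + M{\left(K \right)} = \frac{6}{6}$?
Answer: $-62208$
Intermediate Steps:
$M{\left(K \right)} = -1$ ($M{\left(K \right)} = -2 + \frac{6}{6} = -2 + 6 \cdot \frac{1}{6} = -2 + 1 = -1$)
$81 \cdot 2 \left(M{\left(-2 \right)} + 5\right) \left(-96\right) = 81 \cdot 2 \left(-1 + 5\right) \left(-96\right) = 81 \cdot 2 \cdot 4 \left(-96\right) = 81 \cdot 8 \left(-96\right) = 648 \left(-96\right) = -62208$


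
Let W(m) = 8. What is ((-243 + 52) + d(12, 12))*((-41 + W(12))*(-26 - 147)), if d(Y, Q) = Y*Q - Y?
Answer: -336831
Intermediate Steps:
d(Y, Q) = -Y + Q*Y (d(Y, Q) = Q*Y - Y = -Y + Q*Y)
((-243 + 52) + d(12, 12))*((-41 + W(12))*(-26 - 147)) = ((-243 + 52) + 12*(-1 + 12))*((-41 + 8)*(-26 - 147)) = (-191 + 12*11)*(-33*(-173)) = (-191 + 132)*5709 = -59*5709 = -336831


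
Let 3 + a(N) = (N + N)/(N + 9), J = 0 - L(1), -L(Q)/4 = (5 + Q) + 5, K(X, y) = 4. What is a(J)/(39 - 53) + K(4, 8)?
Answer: 3039/742 ≈ 4.0957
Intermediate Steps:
L(Q) = -40 - 4*Q (L(Q) = -4*((5 + Q) + 5) = -4*(10 + Q) = -40 - 4*Q)
J = 44 (J = 0 - (-40 - 4*1) = 0 - (-40 - 4) = 0 - 1*(-44) = 0 + 44 = 44)
a(N) = -3 + 2*N/(9 + N) (a(N) = -3 + (N + N)/(N + 9) = -3 + (2*N)/(9 + N) = -3 + 2*N/(9 + N))
a(J)/(39 - 53) + K(4, 8) = ((-27 - 1*44)/(9 + 44))/(39 - 53) + 4 = ((-27 - 44)/53)/(-14) + 4 = ((1/53)*(-71))*(-1/14) + 4 = -71/53*(-1/14) + 4 = 71/742 + 4 = 3039/742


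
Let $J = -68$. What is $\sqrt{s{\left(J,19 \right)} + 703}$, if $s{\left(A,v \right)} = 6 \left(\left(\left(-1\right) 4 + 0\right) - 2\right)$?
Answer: $\sqrt{667} \approx 25.826$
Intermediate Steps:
$s{\left(A,v \right)} = -36$ ($s{\left(A,v \right)} = 6 \left(\left(-4 + 0\right) - 2\right) = 6 \left(-4 - 2\right) = 6 \left(-6\right) = -36$)
$\sqrt{s{\left(J,19 \right)} + 703} = \sqrt{-36 + 703} = \sqrt{667}$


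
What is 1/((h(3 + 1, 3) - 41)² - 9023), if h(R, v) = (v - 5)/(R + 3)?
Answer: -49/358606 ≈ -0.00013664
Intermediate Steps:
h(R, v) = (-5 + v)/(3 + R)
1/((h(3 + 1, 3) - 41)² - 9023) = 1/(((-5 + 3)/(3 + (3 + 1)) - 41)² - 9023) = 1/((-2/(3 + 4) - 41)² - 9023) = 1/((-2/7 - 41)² - 9023) = 1/((-289/7)² - 9023) = 1/(83521/49 - 9023) = 1/(-358606/49) = -49/358606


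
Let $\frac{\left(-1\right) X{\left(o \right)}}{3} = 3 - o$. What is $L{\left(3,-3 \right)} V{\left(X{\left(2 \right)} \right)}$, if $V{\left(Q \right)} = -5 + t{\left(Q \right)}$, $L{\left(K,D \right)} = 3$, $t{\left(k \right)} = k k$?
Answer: $12$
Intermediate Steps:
$t{\left(k \right)} = k^{2}$
$X{\left(o \right)} = -9 + 3 o$ ($X{\left(o \right)} = - 3 \left(3 - o\right) = -9 + 3 o$)
$V{\left(Q \right)} = -5 + Q^{2}$
$L{\left(3,-3 \right)} V{\left(X{\left(2 \right)} \right)} = 3 \left(-5 + \left(-9 + 3 \cdot 2\right)^{2}\right) = 3 \left(-5 + \left(-9 + 6\right)^{2}\right) = 3 \left(-5 + \left(-3\right)^{2}\right) = 3 \left(-5 + 9\right) = 3 \cdot 4 = 12$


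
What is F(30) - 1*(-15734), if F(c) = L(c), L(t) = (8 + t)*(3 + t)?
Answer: 16988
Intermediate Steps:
L(t) = (3 + t)*(8 + t)
F(c) = 24 + c**2 + 11*c
F(30) - 1*(-15734) = (24 + 30**2 + 11*30) - 1*(-15734) = (24 + 900 + 330) + 15734 = 1254 + 15734 = 16988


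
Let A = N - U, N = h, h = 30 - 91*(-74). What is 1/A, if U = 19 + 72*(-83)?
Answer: 1/12721 ≈ 7.8610e-5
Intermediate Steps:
h = 6764 (h = 30 + 6734 = 6764)
N = 6764
U = -5957 (U = 19 - 5976 = -5957)
A = 12721 (A = 6764 - 1*(-5957) = 6764 + 5957 = 12721)
1/A = 1/12721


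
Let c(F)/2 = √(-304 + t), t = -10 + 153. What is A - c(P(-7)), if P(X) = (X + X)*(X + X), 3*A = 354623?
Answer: 354623/3 - 2*I*√161 ≈ 1.1821e+5 - 25.377*I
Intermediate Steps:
A = 354623/3 (A = (⅓)*354623 = 354623/3 ≈ 1.1821e+5)
t = 143
P(X) = 4*X² (P(X) = (2*X)*(2*X) = 4*X²)
c(F) = 2*I*√161 (c(F) = 2*√(-304 + 143) = 2*√(-161) = 2*(I*√161) = 2*I*√161)
A - c(P(-7)) = 354623/3 - 2*I*√161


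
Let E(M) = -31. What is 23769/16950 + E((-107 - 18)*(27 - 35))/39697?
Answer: 314344181/224288050 ≈ 1.4015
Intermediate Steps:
23769/16950 + E((-107 - 18)*(27 - 35))/39697 = 23769/16950 - 31/39697 = 23769*(1/16950) - 31*1/39697 = 7923/5650 - 31/39697 = 314344181/224288050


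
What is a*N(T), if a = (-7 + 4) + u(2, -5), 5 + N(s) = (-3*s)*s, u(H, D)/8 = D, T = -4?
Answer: 2279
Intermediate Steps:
u(H, D) = 8*D
N(s) = -5 - 3*s**2 (N(s) = -5 + (-3*s)*s = -5 - 3*s**2)
a = -43 (a = (-7 + 4) + 8*(-5) = -3 - 40 = -43)
a*N(T) = -43*(-5 - 3*(-4)**2) = -43*(-5 - 3*16) = -43*(-5 - 48) = -43*(-53) = 2279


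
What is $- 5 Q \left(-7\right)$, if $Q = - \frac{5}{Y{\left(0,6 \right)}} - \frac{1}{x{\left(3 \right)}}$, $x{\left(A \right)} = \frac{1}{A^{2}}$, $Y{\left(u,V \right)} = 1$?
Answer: $-490$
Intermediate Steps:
$x{\left(A \right)} = \frac{1}{A^{2}}$
$Q = -14$ ($Q = - \frac{5}{1} - \frac{1}{\frac{1}{9}} = \left(-5\right) 1 - \frac{1}{\frac{1}{9}} = -5 - 9 = -14$)
$- 5 Q \left(-7\right) = \left(-5\right) \left(-14\right) \left(-7\right) = 70 \left(-7\right) = -490$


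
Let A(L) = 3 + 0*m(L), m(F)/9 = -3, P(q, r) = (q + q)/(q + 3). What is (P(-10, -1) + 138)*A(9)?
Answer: 2958/7 ≈ 422.57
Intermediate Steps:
P(q, r) = 2*q/(3 + q) (P(q, r) = (2*q)/(3 + q) = 2*q/(3 + q))
m(F) = -27 (m(F) = 9*(-3) = -27)
A(L) = 3 (A(L) = 3 + 0*(-27) = 3 + 0 = 3)
(P(-10, -1) + 138)*A(9) = (2*(-10)/(3 - 10) + 138)*3 = (2*(-10)/(-7) + 138)*3 = (2*(-10)*(-⅐) + 138)*3 = (20/7 + 138)*3 = (986/7)*3 = 2958/7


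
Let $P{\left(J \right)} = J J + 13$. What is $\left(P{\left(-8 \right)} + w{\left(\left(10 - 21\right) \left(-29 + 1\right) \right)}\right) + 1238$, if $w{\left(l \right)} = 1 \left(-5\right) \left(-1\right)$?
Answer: $1320$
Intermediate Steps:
$P{\left(J \right)} = 13 + J^{2}$ ($P{\left(J \right)} = J^{2} + 13 = 13 + J^{2}$)
$w{\left(l \right)} = 5$ ($w{\left(l \right)} = \left(-5\right) \left(-1\right) = 5$)
$\left(P{\left(-8 \right)} + w{\left(\left(10 - 21\right) \left(-29 + 1\right) \right)}\right) + 1238 = \left(\left(13 + \left(-8\right)^{2}\right) + 5\right) + 1238 = \left(\left(13 + 64\right) + 5\right) + 1238 = \left(77 + 5\right) + 1238 = 82 + 1238 = 1320$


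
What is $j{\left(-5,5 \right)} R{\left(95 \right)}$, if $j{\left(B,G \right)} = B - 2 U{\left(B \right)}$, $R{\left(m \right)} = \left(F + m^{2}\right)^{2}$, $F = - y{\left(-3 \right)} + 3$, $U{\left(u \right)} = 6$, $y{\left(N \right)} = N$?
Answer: $-1386502337$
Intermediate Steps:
$F = 6$ ($F = \left(-1\right) \left(-3\right) + 3 = 3 + 3 = 6$)
$R{\left(m \right)} = \left(6 + m^{2}\right)^{2}$
$j{\left(B,G \right)} = -12 + B$ ($j{\left(B,G \right)} = B - 12 = -12 + B$)
$j{\left(-5,5 \right)} R{\left(95 \right)} = \left(-12 - 5\right) \left(6 + 95^{2}\right)^{2} = - 17 \left(6 + 9025\right)^{2} = - 17 \cdot 9031^{2} = \left(-17\right) 81558961 = -1386502337$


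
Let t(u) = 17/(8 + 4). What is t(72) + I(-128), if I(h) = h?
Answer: -1519/12 ≈ -126.58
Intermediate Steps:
t(u) = 17/12
t(72) + I(-128) = 17/12 - 128 = -1519/12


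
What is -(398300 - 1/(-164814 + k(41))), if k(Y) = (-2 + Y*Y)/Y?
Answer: -2690793318541/6755695 ≈ -3.9830e+5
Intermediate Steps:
k(Y) = (-2 + Y²)/Y
-(398300 - 1/(-164814 + k(41))) = -(398300 - 1/(-164814 + (41 - 2/41))) = -(398300 - 1/(-164814 + 1679/41)) = -(398300 - 1/(-6755695/41)) = -(398300 - 1*(-41/6755695)) = -(398300 + 41/6755695) = -1*2690793318541/6755695 = -2690793318541/6755695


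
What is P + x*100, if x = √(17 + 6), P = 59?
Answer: 59 + 100*√23 ≈ 538.58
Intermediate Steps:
x = √23 ≈ 4.7958
P + x*100 = 59 + √23*100 = 59 + 100*√23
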